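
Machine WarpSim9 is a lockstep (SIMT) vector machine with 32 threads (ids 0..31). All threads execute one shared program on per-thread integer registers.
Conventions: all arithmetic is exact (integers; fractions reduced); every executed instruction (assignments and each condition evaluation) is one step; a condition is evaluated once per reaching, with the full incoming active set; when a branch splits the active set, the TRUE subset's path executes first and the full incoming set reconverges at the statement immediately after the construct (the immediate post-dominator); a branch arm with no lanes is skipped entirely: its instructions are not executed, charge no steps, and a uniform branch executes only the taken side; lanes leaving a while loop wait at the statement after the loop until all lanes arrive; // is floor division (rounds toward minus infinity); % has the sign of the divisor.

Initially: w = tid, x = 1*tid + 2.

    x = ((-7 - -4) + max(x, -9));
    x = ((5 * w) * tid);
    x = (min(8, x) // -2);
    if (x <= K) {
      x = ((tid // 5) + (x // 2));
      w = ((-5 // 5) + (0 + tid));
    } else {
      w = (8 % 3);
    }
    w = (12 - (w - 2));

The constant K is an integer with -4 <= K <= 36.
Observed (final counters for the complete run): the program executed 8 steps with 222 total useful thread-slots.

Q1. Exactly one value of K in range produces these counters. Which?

Answer: K = -4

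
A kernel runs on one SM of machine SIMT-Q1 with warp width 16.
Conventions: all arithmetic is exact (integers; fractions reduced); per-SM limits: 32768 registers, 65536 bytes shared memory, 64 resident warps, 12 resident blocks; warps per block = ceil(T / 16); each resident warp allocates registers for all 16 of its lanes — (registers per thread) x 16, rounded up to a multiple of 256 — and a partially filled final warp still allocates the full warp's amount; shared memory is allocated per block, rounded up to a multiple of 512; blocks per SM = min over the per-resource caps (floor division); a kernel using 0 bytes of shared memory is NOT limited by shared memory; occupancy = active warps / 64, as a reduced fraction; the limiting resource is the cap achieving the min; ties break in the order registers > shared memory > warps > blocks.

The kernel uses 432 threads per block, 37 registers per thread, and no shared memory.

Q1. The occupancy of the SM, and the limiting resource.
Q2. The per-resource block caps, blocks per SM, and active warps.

Answer: occupancy 27/64, limited by registers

registers: 1 block
shared memory: no limit (kernel uses none)
warps: 2 blocks
blocks: 12 blocks

Answer: 1 block, 27 active warps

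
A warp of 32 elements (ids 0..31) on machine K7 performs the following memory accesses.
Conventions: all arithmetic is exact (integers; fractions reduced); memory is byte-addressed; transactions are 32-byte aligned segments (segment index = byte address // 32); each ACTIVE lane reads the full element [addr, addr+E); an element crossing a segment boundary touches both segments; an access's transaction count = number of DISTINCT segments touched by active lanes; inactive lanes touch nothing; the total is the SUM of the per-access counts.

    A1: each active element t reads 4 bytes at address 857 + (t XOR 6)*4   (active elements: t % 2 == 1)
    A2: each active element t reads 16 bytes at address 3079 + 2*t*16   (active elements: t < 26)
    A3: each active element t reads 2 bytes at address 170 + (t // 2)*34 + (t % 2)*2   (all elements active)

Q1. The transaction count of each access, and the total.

A1: 5 transactions
A2: 26 transactions
A3: 17 transactions

Answer: 5,26,17; total 48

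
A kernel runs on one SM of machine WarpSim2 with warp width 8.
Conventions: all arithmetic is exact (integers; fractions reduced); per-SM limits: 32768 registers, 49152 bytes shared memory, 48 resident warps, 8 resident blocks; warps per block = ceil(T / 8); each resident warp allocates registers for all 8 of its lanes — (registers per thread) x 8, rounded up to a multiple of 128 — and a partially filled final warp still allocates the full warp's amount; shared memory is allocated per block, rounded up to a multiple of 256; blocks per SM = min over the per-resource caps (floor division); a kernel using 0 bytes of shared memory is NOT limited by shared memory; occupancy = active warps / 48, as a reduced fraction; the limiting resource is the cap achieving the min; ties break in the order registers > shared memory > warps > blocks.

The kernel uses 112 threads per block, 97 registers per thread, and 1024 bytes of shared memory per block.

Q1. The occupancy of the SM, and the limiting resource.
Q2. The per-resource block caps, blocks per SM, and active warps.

Answer: occupancy 7/12, limited by registers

registers: 2 blocks
shared memory: 48 blocks
warps: 3 blocks
blocks: 8 blocks

Answer: 2 blocks, 28 active warps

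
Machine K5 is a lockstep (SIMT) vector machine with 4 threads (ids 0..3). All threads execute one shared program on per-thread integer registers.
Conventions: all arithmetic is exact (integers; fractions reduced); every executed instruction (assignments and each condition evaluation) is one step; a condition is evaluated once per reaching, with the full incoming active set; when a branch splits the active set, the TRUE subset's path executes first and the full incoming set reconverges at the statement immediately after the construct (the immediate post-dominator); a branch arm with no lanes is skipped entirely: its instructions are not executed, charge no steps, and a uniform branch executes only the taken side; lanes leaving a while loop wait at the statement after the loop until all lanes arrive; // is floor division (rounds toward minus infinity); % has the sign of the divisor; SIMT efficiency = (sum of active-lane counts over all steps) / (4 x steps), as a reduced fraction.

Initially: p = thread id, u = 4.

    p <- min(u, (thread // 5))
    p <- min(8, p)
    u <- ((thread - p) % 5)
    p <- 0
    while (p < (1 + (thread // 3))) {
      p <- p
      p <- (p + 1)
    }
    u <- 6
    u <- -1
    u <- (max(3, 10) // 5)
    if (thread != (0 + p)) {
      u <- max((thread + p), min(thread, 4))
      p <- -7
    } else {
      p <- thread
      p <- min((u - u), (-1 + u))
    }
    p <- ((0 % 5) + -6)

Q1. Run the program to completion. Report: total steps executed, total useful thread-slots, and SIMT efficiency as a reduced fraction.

Answer: 20 steps, 63 useful, 63/80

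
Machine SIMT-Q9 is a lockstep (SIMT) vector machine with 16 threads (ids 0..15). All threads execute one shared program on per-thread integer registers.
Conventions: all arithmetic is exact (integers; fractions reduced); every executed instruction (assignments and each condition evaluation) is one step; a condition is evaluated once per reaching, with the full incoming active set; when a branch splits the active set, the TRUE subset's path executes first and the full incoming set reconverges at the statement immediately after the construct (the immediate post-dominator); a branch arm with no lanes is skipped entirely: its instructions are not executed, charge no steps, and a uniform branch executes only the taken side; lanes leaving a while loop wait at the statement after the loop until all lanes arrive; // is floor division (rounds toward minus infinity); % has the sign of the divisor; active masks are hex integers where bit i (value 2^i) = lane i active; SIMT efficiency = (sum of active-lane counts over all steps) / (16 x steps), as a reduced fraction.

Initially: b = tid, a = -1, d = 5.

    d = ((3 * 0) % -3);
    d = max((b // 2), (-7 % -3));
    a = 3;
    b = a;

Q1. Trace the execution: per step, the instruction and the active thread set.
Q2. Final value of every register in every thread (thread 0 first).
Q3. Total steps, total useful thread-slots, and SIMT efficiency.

step 0: d <- ((3 * 0) % -3)          0xffff
step 1: d <- max((b // 2), (-7 % -3)) 0xffff
step 2: a <- 3                       0xffff
step 3: b <- a                       0xffff

Answer: 4 steps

b: 3,3,3,3,3,3,3,3,3,3,3,3,3,3,3,3
a: 3,3,3,3,3,3,3,3,3,3,3,3,3,3,3,3
d: 0,0,1,1,2,2,3,3,4,4,5,5,6,6,7,7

steps = 4; useful = 64; efficiency = 64/64 = 1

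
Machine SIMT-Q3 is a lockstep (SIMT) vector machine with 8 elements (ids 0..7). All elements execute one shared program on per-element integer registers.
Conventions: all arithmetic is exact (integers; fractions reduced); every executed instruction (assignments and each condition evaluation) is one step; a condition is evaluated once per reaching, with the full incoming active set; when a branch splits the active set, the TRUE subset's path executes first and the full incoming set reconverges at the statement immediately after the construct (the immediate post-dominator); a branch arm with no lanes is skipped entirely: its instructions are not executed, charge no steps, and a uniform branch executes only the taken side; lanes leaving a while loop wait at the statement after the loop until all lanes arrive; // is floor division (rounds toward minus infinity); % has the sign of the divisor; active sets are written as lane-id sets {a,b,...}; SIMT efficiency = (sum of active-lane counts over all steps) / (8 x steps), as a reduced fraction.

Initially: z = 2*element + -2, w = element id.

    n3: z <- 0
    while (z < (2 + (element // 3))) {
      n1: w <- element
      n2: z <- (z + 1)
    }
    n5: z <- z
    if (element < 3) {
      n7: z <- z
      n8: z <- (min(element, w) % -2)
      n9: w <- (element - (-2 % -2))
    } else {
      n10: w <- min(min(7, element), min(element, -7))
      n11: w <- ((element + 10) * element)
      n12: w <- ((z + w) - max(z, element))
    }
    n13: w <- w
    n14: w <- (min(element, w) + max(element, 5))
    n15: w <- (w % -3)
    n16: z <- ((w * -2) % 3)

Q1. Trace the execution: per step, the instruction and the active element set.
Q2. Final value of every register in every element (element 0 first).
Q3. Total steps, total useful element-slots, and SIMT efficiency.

step 0: z <- 0                       {0,1,2,3,4,5,6,7}
step 1: eval (z < (2 + (element // 3))) {0,1,2,3,4,5,6,7}
step 2: w <- element                 {0,1,2,3,4,5,6,7}
step 3: z <- (z + 1)                 {0,1,2,3,4,5,6,7}
step 4: eval (z < (2 + (element // 3))) {0,1,2,3,4,5,6,7}
step 5: w <- element                 {0,1,2,3,4,5,6,7}
step 6: z <- (z + 1)                 {0,1,2,3,4,5,6,7}
step 7: eval (z < (2 + (element // 3))) {0,1,2,3,4,5,6,7}
step 8: w <- element                 {3,4,5,6,7}
step 9: z <- (z + 1)                 {3,4,5,6,7}
step 10: eval (z < (2 + (element // 3))) {3,4,5,6,7}
step 11: w <- element                 {6,7}
step 12: z <- (z + 1)                 {6,7}
step 13: eval (z < (2 + (element // 3))) {6,7}
step 14: z <- z                       {0,1,2,3,4,5,6,7}
step 15: eval (element < 3)           {0,1,2,3,4,5,6,7}
step 16: z <- z                       {0,1,2}
step 17: z <- (min(element, w) % -2)  {0,1,2}
step 18: w <- (element - (-2 % -2))   {0,1,2}
step 19: w <- min(min(7, element), min(element, -7)) {3,4,5,6,7}
step 20: w <- ((element + 10) * element) {3,4,5,6,7}
step 21: w <- ((z + w) - max(z, element)) {3,4,5,6,7}
step 22: w <- w                       {0,1,2,3,4,5,6,7}
step 23: w <- (min(element, w) + max(element, 5)) {0,1,2,3,4,5,6,7}
step 24: w <- (w % -3)                {0,1,2,3,4,5,6,7}
step 25: z <- ((w * -2) % 3)          {0,1,2,3,4,5,6,7}

Answer: 26 steps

z: 2,0,1,2,0,1,0,2
w: -1,0,-2,-1,0,-2,0,-1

steps = 26; useful = 157; efficiency = 157/208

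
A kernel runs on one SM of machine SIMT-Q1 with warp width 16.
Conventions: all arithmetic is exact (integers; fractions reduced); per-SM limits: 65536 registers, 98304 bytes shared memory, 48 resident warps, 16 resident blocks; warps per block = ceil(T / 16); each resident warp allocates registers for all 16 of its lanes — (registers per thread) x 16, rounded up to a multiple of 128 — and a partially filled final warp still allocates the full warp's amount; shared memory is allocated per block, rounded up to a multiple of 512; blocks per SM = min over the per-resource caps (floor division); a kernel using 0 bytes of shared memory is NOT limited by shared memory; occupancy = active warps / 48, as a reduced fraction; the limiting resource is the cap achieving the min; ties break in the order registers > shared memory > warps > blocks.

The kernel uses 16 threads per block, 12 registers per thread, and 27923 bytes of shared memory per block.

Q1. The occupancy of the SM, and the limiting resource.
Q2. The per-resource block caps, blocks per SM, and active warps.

Answer: occupancy 1/16, limited by shared memory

registers: 256 blocks
shared memory: 3 blocks
warps: 48 blocks
blocks: 16 blocks

Answer: 3 blocks, 3 active warps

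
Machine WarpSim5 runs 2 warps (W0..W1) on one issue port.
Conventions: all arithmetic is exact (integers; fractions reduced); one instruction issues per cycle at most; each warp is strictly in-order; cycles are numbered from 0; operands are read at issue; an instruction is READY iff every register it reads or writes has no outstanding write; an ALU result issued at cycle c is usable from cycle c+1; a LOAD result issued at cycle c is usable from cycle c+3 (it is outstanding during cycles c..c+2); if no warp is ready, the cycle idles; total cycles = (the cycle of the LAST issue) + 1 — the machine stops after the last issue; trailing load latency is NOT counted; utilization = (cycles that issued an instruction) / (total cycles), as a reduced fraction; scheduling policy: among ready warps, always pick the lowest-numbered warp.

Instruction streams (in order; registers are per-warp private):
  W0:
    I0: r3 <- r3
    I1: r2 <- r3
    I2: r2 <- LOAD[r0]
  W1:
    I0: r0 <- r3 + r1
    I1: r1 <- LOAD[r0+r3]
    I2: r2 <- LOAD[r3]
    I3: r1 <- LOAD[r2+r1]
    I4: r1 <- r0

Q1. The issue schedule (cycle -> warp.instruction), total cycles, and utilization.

cycle 0: W0.I0
cycle 1: W0.I1
cycle 2: W0.I2
cycle 3: W1.I0
cycle 4: W1.I1
cycle 5: W1.I2
cycle 6: idle
cycle 7: idle
cycle 8: W1.I3
cycle 9: idle
cycle 10: idle
cycle 11: W1.I4

Answer: 12 cycles, utilization 2/3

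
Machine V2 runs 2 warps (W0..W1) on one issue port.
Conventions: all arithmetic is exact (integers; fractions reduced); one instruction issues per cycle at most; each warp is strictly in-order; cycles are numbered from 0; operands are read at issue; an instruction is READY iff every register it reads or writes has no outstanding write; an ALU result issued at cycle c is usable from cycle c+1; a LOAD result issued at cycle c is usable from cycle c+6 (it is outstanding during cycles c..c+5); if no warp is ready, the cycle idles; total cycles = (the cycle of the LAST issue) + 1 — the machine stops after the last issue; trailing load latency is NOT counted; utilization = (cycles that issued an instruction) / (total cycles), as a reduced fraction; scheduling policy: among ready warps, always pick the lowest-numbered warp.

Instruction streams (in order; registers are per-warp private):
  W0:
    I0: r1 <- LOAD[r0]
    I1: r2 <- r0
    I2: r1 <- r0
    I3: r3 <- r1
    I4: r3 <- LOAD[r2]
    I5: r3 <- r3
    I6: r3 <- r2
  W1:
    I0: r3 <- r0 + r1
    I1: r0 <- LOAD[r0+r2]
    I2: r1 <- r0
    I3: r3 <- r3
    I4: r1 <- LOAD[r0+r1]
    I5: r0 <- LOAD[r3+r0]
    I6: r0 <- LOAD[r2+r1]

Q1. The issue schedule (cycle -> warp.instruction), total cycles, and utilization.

cycle 0: W0.I0
cycle 1: W0.I1
cycle 2: W1.I0
cycle 3: W1.I1
cycle 4: idle
cycle 5: idle
cycle 6: W0.I2
cycle 7: W0.I3
cycle 8: W0.I4
cycle 9: W1.I2
cycle 10: W1.I3
cycle 11: W1.I4
cycle 12: W1.I5
cycle 13: idle
cycle 14: W0.I5
cycle 15: W0.I6
cycle 16: idle
cycle 17: idle
cycle 18: W1.I6

Answer: 19 cycles, utilization 14/19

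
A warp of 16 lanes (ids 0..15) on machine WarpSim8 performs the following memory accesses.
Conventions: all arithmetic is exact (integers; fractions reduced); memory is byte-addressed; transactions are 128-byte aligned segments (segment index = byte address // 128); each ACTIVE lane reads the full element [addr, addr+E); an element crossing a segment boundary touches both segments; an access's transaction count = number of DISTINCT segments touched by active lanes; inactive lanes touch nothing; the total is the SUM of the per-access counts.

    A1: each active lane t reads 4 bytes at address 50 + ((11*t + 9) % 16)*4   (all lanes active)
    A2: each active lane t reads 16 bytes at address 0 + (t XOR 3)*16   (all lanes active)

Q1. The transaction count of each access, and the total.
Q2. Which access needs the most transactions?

A1: 1 transaction
A2: 2 transactions

Answer: 1,2; total 3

Answer: A2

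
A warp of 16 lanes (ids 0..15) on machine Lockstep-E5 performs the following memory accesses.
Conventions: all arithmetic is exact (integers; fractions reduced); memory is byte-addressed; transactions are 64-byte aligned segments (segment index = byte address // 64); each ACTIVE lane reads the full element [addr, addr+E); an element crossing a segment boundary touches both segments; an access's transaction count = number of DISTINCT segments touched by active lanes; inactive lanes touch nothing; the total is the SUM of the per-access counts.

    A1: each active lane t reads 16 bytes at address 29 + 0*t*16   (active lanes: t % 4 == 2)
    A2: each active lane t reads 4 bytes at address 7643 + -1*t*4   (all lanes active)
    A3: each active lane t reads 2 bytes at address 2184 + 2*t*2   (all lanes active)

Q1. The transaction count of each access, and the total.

A1: 1 transaction
A2: 2 transactions
A3: 2 transactions

Answer: 1,2,2; total 5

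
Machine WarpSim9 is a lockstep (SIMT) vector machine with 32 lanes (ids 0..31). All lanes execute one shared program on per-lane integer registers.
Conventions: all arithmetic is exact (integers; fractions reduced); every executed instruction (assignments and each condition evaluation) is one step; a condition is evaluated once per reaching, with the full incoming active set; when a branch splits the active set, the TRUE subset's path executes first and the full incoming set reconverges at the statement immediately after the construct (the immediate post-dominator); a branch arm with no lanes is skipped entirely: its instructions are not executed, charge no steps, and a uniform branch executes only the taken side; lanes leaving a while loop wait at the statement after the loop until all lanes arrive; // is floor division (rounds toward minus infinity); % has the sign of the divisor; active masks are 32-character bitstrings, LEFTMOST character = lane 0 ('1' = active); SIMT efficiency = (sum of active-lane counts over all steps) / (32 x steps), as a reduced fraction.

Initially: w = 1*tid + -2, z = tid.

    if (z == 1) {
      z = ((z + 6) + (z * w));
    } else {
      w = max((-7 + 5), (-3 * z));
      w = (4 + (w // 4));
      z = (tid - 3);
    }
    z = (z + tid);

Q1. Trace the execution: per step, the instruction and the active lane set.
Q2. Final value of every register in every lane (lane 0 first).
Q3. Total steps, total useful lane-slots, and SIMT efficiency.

step 0: eval (z == 1)                11111111111111111111111111111111
step 1: z <- ((z + 6) + (z * w))     01000000000000000000000000000000
step 2: w <- max((-7 + 5), (-3 * z)) 10111111111111111111111111111111
step 3: w <- (4 + (w // 4))          10111111111111111111111111111111
step 4: z <- (tid - 3)               10111111111111111111111111111111
step 5: z <- (z + tid)               11111111111111111111111111111111

Answer: 6 steps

w: 4,-1,3,3,3,3,3,3,3,3,3,3,3,3,3,3,3,3,3,3,3,3,3,3,3,3,3,3,3,3,3,3
z: -3,7,1,3,5,7,9,11,13,15,17,19,21,23,25,27,29,31,33,35,37,39,41,43,45,47,49,51,53,55,57,59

steps = 6; useful = 158; efficiency = 158/192 = 79/96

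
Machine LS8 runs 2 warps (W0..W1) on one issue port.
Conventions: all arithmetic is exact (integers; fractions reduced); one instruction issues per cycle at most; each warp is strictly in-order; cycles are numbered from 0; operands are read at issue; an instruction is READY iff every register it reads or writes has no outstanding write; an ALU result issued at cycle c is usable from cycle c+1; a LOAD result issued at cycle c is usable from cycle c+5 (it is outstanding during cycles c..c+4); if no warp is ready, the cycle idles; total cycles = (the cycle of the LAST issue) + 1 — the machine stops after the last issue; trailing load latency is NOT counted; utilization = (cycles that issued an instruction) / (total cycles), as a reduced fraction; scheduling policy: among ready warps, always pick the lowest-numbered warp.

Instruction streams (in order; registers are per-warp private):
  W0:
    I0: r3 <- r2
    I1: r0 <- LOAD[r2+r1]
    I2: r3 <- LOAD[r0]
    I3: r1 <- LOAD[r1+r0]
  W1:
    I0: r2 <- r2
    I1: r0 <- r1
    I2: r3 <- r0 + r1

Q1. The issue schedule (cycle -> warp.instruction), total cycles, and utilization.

cycle 0: W0.I0
cycle 1: W0.I1
cycle 2: W1.I0
cycle 3: W1.I1
cycle 4: W1.I2
cycle 5: idle
cycle 6: W0.I2
cycle 7: W0.I3

Answer: 8 cycles, utilization 7/8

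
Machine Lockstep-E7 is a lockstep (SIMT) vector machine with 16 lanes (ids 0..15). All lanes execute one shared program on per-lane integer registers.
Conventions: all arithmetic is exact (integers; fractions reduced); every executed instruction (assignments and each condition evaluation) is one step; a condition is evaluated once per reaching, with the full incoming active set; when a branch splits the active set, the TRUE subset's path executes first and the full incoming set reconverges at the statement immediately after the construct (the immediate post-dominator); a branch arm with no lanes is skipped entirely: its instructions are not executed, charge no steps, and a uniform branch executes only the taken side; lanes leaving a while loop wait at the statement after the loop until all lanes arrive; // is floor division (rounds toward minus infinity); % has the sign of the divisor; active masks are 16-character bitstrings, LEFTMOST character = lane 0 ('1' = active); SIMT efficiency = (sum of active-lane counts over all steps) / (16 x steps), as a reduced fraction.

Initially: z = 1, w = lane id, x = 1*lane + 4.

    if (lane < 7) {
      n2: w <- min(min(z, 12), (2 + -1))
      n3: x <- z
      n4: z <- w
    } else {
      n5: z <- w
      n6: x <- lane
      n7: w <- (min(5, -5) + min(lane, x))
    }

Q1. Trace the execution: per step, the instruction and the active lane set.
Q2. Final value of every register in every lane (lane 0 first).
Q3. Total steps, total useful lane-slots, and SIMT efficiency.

step 0: eval (lane < 7)              1111111111111111
step 1: w <- min(min(z, 12), (2 + -1)) 1111111000000000
step 2: x <- z                       1111111000000000
step 3: z <- w                       1111111000000000
step 4: z <- w                       0000000111111111
step 5: x <- lane                    0000000111111111
step 6: w <- (min(5, -5) + min(lane, x)) 0000000111111111

Answer: 7 steps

z: 1,1,1,1,1,1,1,7,8,9,10,11,12,13,14,15
w: 1,1,1,1,1,1,1,2,3,4,5,6,7,8,9,10
x: 1,1,1,1,1,1,1,7,8,9,10,11,12,13,14,15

steps = 7; useful = 64; efficiency = 64/112 = 4/7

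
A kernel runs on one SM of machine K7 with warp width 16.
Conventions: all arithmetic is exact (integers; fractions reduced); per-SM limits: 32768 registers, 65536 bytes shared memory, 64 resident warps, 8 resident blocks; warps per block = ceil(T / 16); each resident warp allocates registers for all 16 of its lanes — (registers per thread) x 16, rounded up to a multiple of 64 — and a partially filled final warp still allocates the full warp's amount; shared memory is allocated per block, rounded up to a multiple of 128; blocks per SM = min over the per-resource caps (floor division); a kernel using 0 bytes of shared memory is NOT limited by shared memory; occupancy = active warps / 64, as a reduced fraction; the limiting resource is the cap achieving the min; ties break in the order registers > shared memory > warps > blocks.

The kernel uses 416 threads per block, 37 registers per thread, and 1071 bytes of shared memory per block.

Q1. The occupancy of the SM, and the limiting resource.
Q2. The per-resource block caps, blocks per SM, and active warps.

Answer: occupancy 13/32, limited by registers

registers: 1 block
shared memory: 56 blocks
warps: 2 blocks
blocks: 8 blocks

Answer: 1 block, 26 active warps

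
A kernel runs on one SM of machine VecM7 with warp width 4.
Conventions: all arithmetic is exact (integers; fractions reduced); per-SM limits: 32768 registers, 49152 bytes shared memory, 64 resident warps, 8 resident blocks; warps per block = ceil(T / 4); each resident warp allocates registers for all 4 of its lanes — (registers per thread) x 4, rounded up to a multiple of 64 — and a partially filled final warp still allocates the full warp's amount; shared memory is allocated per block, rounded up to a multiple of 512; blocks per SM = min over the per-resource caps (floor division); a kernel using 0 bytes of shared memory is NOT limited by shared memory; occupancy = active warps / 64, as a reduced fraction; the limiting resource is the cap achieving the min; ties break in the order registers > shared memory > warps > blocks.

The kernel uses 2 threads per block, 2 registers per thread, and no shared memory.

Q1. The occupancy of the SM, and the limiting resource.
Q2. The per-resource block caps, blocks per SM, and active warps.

Answer: occupancy 1/8, limited by blocks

registers: 512 blocks
shared memory: no limit (kernel uses none)
warps: 64 blocks
blocks: 8 blocks

Answer: 8 blocks, 8 active warps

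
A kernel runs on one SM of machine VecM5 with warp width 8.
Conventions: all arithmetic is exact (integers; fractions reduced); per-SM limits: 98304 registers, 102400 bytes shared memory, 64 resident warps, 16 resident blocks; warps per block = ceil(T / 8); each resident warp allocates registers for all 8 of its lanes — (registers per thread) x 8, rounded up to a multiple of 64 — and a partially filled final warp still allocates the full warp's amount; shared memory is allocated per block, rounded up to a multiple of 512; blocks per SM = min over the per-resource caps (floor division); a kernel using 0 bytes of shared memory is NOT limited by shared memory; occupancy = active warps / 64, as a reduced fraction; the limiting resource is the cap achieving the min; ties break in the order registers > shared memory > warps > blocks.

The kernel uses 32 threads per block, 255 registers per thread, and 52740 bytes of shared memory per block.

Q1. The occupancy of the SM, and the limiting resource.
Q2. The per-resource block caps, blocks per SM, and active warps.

Answer: occupancy 1/16, limited by shared memory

registers: 12 blocks
shared memory: 1 block
warps: 16 blocks
blocks: 16 blocks

Answer: 1 block, 4 active warps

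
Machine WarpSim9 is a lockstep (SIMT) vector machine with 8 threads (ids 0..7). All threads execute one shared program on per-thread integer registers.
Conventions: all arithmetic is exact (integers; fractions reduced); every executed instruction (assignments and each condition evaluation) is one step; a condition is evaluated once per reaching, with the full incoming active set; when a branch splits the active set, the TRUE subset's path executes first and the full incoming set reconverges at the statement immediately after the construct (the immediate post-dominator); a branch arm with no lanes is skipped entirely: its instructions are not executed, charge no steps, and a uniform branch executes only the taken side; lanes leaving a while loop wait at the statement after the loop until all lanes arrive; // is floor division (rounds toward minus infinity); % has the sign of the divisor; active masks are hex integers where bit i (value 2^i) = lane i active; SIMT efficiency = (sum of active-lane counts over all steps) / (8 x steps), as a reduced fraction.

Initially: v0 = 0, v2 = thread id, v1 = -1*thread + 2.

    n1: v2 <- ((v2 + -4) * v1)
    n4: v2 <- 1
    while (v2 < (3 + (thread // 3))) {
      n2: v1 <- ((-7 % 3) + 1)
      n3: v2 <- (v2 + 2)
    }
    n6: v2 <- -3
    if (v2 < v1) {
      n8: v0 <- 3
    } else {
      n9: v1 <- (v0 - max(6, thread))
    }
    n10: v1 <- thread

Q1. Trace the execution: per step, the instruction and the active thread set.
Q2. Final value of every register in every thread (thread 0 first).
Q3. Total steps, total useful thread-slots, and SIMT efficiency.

step 0: v2 <- ((v2 + -4) * v1)       0xff
step 1: v2 <- 1                      0xff
step 2: eval (v2 < (3 + (thread // 3))) 0xff
step 3: v1 <- ((-7 % 3) + 1)         0xff
step 4: v2 <- (v2 + 2)               0xff
step 5: eval (v2 < (3 + (thread // 3))) 0xff
step 6: v1 <- ((-7 % 3) + 1)         0xf8
step 7: v2 <- (v2 + 2)               0xf8
step 8: eval (v2 < (3 + (thread // 3))) 0xf8
step 9: v2 <- -3                     0xff
step 10: eval (v2 < v1)               0xff
step 11: v0 <- 3                      0xff
step 12: v1 <- thread                 0xff

Answer: 13 steps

v0: 3,3,3,3,3,3,3,3
v2: -3,-3,-3,-3,-3,-3,-3,-3
v1: 0,1,2,3,4,5,6,7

steps = 13; useful = 95; efficiency = 95/104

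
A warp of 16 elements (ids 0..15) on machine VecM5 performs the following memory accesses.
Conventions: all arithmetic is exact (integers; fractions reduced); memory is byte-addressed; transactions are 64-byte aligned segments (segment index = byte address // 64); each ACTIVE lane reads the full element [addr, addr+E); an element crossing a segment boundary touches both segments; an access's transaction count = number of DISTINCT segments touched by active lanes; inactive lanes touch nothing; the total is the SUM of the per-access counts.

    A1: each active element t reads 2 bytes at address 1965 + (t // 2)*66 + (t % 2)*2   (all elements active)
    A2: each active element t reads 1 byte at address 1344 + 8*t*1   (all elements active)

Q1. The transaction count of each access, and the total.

A1: 8 transactions
A2: 2 transactions

Answer: 8,2; total 10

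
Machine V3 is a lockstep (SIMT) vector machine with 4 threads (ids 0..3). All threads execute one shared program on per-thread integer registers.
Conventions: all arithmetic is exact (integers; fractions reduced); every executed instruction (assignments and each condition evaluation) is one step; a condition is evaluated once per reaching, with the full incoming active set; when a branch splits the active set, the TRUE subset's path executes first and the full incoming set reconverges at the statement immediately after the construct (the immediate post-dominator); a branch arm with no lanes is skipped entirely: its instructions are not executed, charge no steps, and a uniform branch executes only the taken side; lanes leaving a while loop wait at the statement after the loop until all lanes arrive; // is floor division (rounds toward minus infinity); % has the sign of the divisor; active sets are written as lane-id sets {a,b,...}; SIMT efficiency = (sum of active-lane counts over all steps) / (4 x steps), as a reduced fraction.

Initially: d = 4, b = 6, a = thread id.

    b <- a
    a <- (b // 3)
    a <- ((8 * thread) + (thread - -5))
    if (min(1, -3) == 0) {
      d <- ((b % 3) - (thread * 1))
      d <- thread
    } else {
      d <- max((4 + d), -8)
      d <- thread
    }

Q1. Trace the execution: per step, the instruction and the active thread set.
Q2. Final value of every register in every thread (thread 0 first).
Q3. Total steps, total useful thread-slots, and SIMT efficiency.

step 0: b <- a                       {0,1,2,3}
step 1: a <- (b // 3)                {0,1,2,3}
step 2: a <- ((8 * thread) + (thread - -5)) {0,1,2,3}
step 3: eval (min(1, -3) == 0)       {0,1,2,3}
step 4: d <- max((4 + d), -8)        {0,1,2,3}
step 5: d <- thread                  {0,1,2,3}

Answer: 6 steps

d: 0,1,2,3
b: 0,1,2,3
a: 5,14,23,32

steps = 6; useful = 24; efficiency = 24/24 = 1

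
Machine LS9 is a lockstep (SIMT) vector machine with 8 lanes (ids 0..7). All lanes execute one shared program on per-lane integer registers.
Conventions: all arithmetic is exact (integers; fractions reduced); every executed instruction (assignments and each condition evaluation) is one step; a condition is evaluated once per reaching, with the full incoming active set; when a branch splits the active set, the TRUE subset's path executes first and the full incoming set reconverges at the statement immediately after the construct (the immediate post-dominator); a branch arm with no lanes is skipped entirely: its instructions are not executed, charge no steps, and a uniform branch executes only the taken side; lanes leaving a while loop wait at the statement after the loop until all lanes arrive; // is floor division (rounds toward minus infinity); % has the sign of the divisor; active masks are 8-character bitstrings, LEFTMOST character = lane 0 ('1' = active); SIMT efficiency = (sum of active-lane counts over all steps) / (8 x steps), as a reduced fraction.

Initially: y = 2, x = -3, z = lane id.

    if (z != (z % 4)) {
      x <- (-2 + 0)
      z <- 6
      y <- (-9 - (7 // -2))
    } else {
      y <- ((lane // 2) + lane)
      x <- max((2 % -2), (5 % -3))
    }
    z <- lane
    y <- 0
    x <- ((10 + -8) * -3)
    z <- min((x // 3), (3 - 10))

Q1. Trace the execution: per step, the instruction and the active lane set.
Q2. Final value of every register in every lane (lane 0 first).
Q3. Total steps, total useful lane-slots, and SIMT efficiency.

step 0: eval (z != (z % 4))          11111111
step 1: x <- (-2 + 0)                00001111
step 2: z <- 6                       00001111
step 3: y <- (-9 - (7 // -2))        00001111
step 4: y <- ((lane // 2) + lane)    11110000
step 5: x <- max((2 % -2), (5 % -3)) 11110000
step 6: z <- lane                    11111111
step 7: y <- 0                       11111111
step 8: x <- ((10 + -8) * -3)        11111111
step 9: z <- min((x // 3), (3 - 10)) 11111111

Answer: 10 steps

y: 0,0,0,0,0,0,0,0
x: -6,-6,-6,-6,-6,-6,-6,-6
z: -7,-7,-7,-7,-7,-7,-7,-7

steps = 10; useful = 60; efficiency = 60/80 = 3/4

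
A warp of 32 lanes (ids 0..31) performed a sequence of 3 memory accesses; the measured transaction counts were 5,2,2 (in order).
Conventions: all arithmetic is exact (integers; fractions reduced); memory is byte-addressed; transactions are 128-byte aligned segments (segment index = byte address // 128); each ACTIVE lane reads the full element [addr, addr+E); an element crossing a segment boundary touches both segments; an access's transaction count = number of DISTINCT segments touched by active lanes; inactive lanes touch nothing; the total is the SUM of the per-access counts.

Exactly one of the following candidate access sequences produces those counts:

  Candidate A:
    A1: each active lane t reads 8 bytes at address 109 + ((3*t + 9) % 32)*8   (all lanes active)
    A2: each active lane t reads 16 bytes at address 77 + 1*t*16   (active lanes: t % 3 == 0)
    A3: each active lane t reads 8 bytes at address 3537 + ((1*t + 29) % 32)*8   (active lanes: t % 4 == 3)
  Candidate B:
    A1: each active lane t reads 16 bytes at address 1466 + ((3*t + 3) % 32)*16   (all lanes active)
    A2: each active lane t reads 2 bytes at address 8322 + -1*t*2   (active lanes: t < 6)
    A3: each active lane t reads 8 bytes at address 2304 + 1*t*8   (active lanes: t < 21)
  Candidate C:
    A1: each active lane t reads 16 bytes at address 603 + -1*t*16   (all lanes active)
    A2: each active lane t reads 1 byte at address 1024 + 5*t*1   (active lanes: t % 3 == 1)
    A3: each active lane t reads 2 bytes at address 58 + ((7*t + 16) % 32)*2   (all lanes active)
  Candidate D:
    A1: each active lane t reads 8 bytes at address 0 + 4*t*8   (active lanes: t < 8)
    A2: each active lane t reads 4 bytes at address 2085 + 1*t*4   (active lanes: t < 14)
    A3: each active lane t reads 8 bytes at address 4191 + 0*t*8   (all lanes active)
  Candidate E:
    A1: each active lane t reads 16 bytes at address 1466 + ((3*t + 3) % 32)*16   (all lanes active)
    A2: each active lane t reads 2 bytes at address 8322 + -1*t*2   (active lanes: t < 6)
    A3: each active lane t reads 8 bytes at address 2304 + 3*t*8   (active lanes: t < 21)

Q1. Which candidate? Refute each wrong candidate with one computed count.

A: A1 gives 3 transactions, not 5
C: A3 gives 1 transaction, not 2
D: A1 gives 2 transactions, not 5
E: A3 gives 4 transactions, not 2
B: all counts match (5,2,2)

Answer: B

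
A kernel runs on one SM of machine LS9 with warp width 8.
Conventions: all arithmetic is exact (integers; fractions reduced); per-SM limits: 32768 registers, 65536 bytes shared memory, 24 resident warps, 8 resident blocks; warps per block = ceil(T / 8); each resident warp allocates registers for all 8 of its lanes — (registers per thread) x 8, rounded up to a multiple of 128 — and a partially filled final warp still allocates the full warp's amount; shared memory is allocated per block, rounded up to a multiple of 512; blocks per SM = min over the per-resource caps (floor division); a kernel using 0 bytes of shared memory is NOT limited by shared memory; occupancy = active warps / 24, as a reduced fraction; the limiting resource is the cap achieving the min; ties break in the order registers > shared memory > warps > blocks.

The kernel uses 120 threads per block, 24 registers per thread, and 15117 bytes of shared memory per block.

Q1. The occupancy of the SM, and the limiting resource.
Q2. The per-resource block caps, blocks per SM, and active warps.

Answer: occupancy 5/8, limited by warps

registers: 8 blocks
shared memory: 4 blocks
warps: 1 block
blocks: 8 blocks

Answer: 1 block, 15 active warps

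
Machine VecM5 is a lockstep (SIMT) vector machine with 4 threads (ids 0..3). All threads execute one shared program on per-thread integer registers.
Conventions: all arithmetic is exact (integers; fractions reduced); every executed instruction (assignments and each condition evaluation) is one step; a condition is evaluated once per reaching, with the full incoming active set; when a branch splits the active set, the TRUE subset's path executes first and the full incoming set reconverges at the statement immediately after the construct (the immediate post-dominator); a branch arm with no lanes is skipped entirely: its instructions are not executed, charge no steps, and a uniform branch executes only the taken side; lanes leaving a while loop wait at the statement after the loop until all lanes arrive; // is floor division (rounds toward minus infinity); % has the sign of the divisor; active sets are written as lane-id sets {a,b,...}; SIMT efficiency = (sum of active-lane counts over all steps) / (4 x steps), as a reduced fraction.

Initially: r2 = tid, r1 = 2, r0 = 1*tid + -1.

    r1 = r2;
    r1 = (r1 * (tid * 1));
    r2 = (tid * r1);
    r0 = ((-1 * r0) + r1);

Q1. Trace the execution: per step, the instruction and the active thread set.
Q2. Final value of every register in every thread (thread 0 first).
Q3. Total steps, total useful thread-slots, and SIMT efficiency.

step 0: r1 <- r2                     {0,1,2,3}
step 1: r1 <- (r1 * (tid * 1))       {0,1,2,3}
step 2: r2 <- (tid * r1)             {0,1,2,3}
step 3: r0 <- ((-1 * r0) + r1)       {0,1,2,3}

Answer: 4 steps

r2: 0,1,8,27
r1: 0,1,4,9
r0: 1,1,3,7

steps = 4; useful = 16; efficiency = 16/16 = 1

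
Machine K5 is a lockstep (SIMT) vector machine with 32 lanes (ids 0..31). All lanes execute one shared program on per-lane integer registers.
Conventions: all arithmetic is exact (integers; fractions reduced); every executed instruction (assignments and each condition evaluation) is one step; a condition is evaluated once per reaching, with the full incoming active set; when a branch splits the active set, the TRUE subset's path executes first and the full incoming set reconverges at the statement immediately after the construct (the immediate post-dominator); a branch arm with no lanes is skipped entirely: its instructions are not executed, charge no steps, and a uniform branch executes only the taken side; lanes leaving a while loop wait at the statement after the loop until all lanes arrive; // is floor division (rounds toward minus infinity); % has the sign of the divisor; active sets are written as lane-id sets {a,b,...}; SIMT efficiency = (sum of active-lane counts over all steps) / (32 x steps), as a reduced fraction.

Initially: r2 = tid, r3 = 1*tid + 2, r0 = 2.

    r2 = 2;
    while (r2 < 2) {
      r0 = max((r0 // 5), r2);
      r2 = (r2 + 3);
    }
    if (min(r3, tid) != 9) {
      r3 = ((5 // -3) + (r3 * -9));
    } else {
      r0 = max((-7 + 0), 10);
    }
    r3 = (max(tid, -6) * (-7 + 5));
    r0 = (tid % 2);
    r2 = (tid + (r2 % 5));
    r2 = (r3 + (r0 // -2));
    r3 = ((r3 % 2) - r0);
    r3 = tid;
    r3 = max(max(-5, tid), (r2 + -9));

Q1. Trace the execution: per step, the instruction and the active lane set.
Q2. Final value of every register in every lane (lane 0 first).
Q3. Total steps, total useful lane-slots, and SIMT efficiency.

step 0: r2 <- 2                      {0,1,2,3,4,5,6,7,8,9,10,11,12,13,14,15,16,17,18,19,20,21,22,23,24,25,26,27,28,29,30,31}
step 1: eval (r2 < 2)                {0,1,2,3,4,5,6,7,8,9,10,11,12,13,14,15,16,17,18,19,20,21,22,23,24,25,26,27,28,29,30,31}
step 2: eval (min(r3, tid) != 9)     {0,1,2,3,4,5,6,7,8,9,10,11,12,13,14,15,16,17,18,19,20,21,22,23,24,25,26,27,28,29,30,31}
step 3: r3 <- ((5 // -3) + (r3 * -9)) {0,1,2,3,4,5,6,7,8,10,11,12,13,14,15,16,17,18,19,20,21,22,23,24,25,26,27,28,29,30,31}
step 4: r0 <- max((-7 + 0), 10)      {9}
step 5: r3 <- (max(tid, -6) * (-7 + 5)) {0,1,2,3,4,5,6,7,8,9,10,11,12,13,14,15,16,17,18,19,20,21,22,23,24,25,26,27,28,29,30,31}
step 6: r0 <- (tid % 2)              {0,1,2,3,4,5,6,7,8,9,10,11,12,13,14,15,16,17,18,19,20,21,22,23,24,25,26,27,28,29,30,31}
step 7: r2 <- (tid + (r2 % 5))       {0,1,2,3,4,5,6,7,8,9,10,11,12,13,14,15,16,17,18,19,20,21,22,23,24,25,26,27,28,29,30,31}
step 8: r2 <- (r3 + (r0 // -2))      {0,1,2,3,4,5,6,7,8,9,10,11,12,13,14,15,16,17,18,19,20,21,22,23,24,25,26,27,28,29,30,31}
step 9: r3 <- ((r3 % 2) - r0)        {0,1,2,3,4,5,6,7,8,9,10,11,12,13,14,15,16,17,18,19,20,21,22,23,24,25,26,27,28,29,30,31}
step 10: r3 <- tid                    {0,1,2,3,4,5,6,7,8,9,10,11,12,13,14,15,16,17,18,19,20,21,22,23,24,25,26,27,28,29,30,31}
step 11: r3 <- max(max(-5, tid), (r2 + -9)) {0,1,2,3,4,5,6,7,8,9,10,11,12,13,14,15,16,17,18,19,20,21,22,23,24,25,26,27,28,29,30,31}

Answer: 12 steps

r2: 0,-3,-4,-7,-8,-11,-12,-15,-16,-19,-20,-23,-24,-27,-28,-31,-32,-35,-36,-39,-40,-43,-44,-47,-48,-51,-52,-55,-56,-59,-60,-63
r3: 0,1,2,3,4,5,6,7,8,9,10,11,12,13,14,15,16,17,18,19,20,21,22,23,24,25,26,27,28,29,30,31
r0: 0,1,0,1,0,1,0,1,0,1,0,1,0,1,0,1,0,1,0,1,0,1,0,1,0,1,0,1,0,1,0,1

steps = 12; useful = 352; efficiency = 352/384 = 11/12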